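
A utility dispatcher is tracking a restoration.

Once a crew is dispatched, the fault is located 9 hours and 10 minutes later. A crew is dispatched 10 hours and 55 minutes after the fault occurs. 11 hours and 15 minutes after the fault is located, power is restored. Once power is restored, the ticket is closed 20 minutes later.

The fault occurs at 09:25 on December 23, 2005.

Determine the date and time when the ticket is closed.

The fault occurs: 09:25 Dec 23, 2005.
A crew is dispatched: 09:25 Dec 23, 2005 + 10h55m = 20:20 Dec 23, 2005.
The fault is located: 20:20 Dec 23, 2005 + 9h10m = 05:30 Dec 24, 2005.
Power is restored: 05:30 Dec 24, 2005 + 11h15m = 16:45 Dec 24, 2005.
The ticket is closed: 16:45 Dec 24, 2005 + 20m = 17:05 Dec 24, 2005.

17:05 on December 24, 2005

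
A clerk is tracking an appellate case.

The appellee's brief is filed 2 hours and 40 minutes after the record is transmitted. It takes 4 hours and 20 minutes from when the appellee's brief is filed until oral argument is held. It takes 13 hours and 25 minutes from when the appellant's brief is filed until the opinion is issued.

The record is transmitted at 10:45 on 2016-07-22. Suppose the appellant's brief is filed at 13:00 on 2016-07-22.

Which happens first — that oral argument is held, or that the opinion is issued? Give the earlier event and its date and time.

Oral argument is held — 17:45 on 2016-07-22

The record is transmitted: 10:45 Jul 22, 2016.
The appellee's brief is filed: 10:45 Jul 22, 2016 + 2h40m = 13:25 Jul 22, 2016.
Oral argument is held: 13:25 Jul 22, 2016 + 4h20m = 17:45 Jul 22, 2016.
The appellant's brief is filed: 13:00 Jul 22, 2016.
The opinion is issued: 13:00 Jul 22, 2016 + 13h25m = 02:25 Jul 23, 2016.
Comparing: oral argument is held at 17:45 Jul 22, 2016 vs the opinion is issued at 02:25 Jul 23, 2016. Earlier: oral argument is held.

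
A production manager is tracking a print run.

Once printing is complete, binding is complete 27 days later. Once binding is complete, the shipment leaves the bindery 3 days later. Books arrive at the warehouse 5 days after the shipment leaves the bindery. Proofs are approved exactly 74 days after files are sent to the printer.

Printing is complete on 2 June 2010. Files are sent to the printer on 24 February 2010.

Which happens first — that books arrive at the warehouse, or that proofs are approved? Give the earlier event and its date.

Proofs are approved — 9 May 2010

Printing is complete: Jun 2, 2010.
Binding is complete: Jun 2, 2010 + 27 days = Jun 29, 2010.
The shipment leaves the bindery: Jun 29, 2010 + 3 days = Jul 2, 2010.
Books arrive at the warehouse: Jul 2, 2010 + 5 days = Jul 7, 2010.
Files are sent to the printer: Feb 24, 2010.
Proofs are approved: Feb 24, 2010 + 74 days = May 9, 2010.
Comparing: books arrive at the warehouse on Jul 7, 2010 vs proofs are approved on May 9, 2010. Earlier: proofs are approved.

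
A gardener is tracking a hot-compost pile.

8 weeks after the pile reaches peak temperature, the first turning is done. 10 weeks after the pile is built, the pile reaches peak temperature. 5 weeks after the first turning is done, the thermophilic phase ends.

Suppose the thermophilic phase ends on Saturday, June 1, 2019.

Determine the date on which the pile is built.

Saturday, December 22, 2018

The thermophilic phase ends: Jun 1, 2019.
The first turning is done: Jun 1, 2019 − 5 weeks = Apr 27, 2019.
The pile reaches peak temperature: Apr 27, 2019 − 8 weeks = Mar 2, 2019.
The pile is built: Mar 2, 2019 − 10 weeks = Dec 22, 2018.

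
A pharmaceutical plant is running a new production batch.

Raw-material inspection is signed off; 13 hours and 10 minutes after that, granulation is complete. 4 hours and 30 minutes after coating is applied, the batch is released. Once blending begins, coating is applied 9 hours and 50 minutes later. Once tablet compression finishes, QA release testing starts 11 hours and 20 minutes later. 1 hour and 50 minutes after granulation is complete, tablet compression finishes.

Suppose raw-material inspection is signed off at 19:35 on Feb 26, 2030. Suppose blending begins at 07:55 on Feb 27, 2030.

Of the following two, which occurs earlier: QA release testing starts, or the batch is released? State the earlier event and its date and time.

QA release testing starts — 21:55 on Feb 27, 2030

Raw-material inspection is signed off: 19:35 Feb 26, 2030.
Granulation is complete: 19:35 Feb 26, 2030 + 13h10m = 08:45 Feb 27, 2030.
Tablet compression finishes: 08:45 Feb 27, 2030 + 1h50m = 10:35 Feb 27, 2030.
QA release testing starts: 10:35 Feb 27, 2030 + 11h20m = 21:55 Feb 27, 2030.
Blending begins: 07:55 Feb 27, 2030.
Coating is applied: 07:55 Feb 27, 2030 + 9h50m = 17:45 Feb 27, 2030.
The batch is released: 17:45 Feb 27, 2030 + 4h30m = 22:15 Feb 27, 2030.
Comparing: QA release testing starts at 21:55 Feb 27, 2030 vs the batch is released at 22:15 Feb 27, 2030. Earlier: QA release testing starts.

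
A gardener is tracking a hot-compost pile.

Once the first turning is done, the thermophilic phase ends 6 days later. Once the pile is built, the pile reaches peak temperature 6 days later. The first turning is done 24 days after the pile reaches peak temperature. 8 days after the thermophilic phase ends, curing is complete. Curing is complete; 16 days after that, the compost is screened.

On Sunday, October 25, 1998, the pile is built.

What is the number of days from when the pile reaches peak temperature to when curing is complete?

Causal path: the pile reaches peak temperature → the first turning is done → the thermophilic phase ends → curing is complete.
Total delay along the path: 24 + 6 + 8 = 38 days.

38 days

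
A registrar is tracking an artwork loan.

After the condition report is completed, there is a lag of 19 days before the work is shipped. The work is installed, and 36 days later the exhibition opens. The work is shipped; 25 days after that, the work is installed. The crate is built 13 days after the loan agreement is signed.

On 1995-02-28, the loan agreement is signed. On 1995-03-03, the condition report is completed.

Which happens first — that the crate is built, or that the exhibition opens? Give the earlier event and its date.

The crate is built — 1995-03-13

The loan agreement is signed: Feb 28, 1995.
The crate is built: Feb 28, 1995 + 13 days = Mar 13, 1995.
The condition report is completed: Mar 3, 1995.
The work is shipped: Mar 3, 1995 + 19 days = Mar 22, 1995.
The work is installed: Mar 22, 1995 + 25 days = Apr 16, 1995.
The exhibition opens: Apr 16, 1995 + 36 days = May 22, 1995.
Comparing: the crate is built on Mar 13, 1995 vs the exhibition opens on May 22, 1995. Earlier: the crate is built.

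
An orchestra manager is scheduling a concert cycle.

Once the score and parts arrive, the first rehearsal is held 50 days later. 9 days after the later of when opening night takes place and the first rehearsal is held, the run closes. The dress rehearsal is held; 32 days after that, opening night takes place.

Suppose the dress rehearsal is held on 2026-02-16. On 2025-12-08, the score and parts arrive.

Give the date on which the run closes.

2026-03-29

The dress rehearsal is held: Feb 16, 2026.
Opening night takes place: Feb 16, 2026 + 32 days = Mar 20, 2026.
The score and parts arrive: Dec 8, 2025.
The first rehearsal is held: Dec 8, 2025 + 50 days = Jan 27, 2026.
Both prerequisites met — opening night takes place (Mar 20, 2026), the first rehearsal is held (Jan 27, 2026); the later is Mar 20, 2026.
The run closes: Mar 20, 2026 + 9 days = Mar 29, 2026.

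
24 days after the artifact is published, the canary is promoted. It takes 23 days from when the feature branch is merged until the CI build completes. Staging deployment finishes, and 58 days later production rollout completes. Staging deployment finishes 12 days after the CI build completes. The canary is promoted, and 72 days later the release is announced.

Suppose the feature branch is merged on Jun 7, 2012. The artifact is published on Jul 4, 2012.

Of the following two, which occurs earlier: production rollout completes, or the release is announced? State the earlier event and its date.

The feature branch is merged: Jun 7, 2012.
The CI build completes: Jun 7, 2012 + 23 days = Jun 30, 2012.
Staging deployment finishes: Jun 30, 2012 + 12 days = Jul 12, 2012.
Production rollout completes: Jul 12, 2012 + 58 days = Sep 8, 2012.
The artifact is published: Jul 4, 2012.
The canary is promoted: Jul 4, 2012 + 24 days = Jul 28, 2012.
The release is announced: Jul 28, 2012 + 72 days = Oct 8, 2012.
Comparing: production rollout completes on Sep 8, 2012 vs the release is announced on Oct 8, 2012. Earlier: production rollout completes.

Production rollout completes — Sep 8, 2012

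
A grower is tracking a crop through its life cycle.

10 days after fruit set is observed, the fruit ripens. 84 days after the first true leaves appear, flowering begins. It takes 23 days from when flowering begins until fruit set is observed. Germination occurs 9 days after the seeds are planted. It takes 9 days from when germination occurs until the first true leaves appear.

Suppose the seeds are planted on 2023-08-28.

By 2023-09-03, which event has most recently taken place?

The seeds are planted: Aug 28, 2023.
Germination occurs: Aug 28, 2023 + 9 days = Sep 6, 2023.
The first true leaves appear: Sep 6, 2023 + 9 days = Sep 15, 2023.
Flowering begins: Sep 15, 2023 + 84 days = Dec 8, 2023.
Fruit set is observed: Dec 8, 2023 + 23 days = Dec 31, 2023.
The fruit ripens: Dec 31, 2023 + 10 days = Jan 10, 2024.
Sep 3, 2023 falls between when the seeds are planted (Aug 28, 2023) and when germination occurs (Sep 6, 2023).

The seeds are planted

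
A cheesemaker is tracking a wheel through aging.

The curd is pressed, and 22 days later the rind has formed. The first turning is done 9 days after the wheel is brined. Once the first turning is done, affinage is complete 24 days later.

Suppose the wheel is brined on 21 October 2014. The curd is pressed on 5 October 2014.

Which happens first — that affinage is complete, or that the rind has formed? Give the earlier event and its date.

The wheel is brined: Oct 21, 2014.
The first turning is done: Oct 21, 2014 + 9 days = Oct 30, 2014.
Affinage is complete: Oct 30, 2014 + 24 days = Nov 23, 2014.
The curd is pressed: Oct 5, 2014.
The rind has formed: Oct 5, 2014 + 22 days = Oct 27, 2014.
Comparing: affinage is complete on Nov 23, 2014 vs the rind has formed on Oct 27, 2014. Earlier: the rind has formed.

The rind has formed — 27 October 2014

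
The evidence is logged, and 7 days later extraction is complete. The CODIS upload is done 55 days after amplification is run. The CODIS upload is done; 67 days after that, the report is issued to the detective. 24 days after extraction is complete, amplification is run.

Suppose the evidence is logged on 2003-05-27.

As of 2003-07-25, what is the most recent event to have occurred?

Amplification is run

The evidence is logged: May 27, 2003.
Extraction is complete: May 27, 2003 + 7 days = Jun 3, 2003.
Amplification is run: Jun 3, 2003 + 24 days = Jun 27, 2003.
The CODIS upload is done: Jun 27, 2003 + 55 days = Aug 21, 2003.
The report is issued to the detective: Aug 21, 2003 + 67 days = Oct 27, 2003.
Jul 25, 2003 falls between when amplification is run (Jun 27, 2003) and when the CODIS upload is done (Aug 21, 2003).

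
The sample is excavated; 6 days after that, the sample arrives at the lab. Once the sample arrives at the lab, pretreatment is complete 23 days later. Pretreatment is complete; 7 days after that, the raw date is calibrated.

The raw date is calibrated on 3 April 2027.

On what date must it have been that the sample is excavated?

The raw date is calibrated: Apr 3, 2027.
Pretreatment is complete: Apr 3, 2027 − 7 days = Mar 27, 2027.
The sample arrives at the lab: Mar 27, 2027 − 23 days = Mar 4, 2027.
The sample is excavated: Mar 4, 2027 − 6 days = Feb 26, 2027.

26 February 2027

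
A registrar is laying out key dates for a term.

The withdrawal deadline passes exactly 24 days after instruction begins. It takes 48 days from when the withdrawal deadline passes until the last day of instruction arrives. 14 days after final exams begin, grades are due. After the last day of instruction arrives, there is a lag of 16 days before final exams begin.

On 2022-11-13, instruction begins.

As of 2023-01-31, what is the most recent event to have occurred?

The last day of instruction arrives

Instruction begins: Nov 13, 2022.
The withdrawal deadline passes: Nov 13, 2022 + 24 days = Dec 7, 2022.
The last day of instruction arrives: Dec 7, 2022 + 48 days = Jan 24, 2023.
Final exams begin: Jan 24, 2023 + 16 days = Feb 9, 2023.
Grades are due: Feb 9, 2023 + 14 days = Feb 23, 2023.
Jan 31, 2023 falls between when the last day of instruction arrives (Jan 24, 2023) and when final exams begin (Feb 9, 2023).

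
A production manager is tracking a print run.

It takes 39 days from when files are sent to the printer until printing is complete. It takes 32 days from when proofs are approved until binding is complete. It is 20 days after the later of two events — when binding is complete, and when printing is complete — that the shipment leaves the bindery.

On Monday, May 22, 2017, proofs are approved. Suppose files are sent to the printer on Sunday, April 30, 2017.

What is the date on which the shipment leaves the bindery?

Proofs are approved: May 22, 2017.
Binding is complete: May 22, 2017 + 32 days = Jun 23, 2017.
Files are sent to the printer: Apr 30, 2017.
Printing is complete: Apr 30, 2017 + 39 days = Jun 8, 2017.
Both prerequisites met — binding is complete (Jun 23, 2017), printing is complete (Jun 8, 2017); the later is Jun 23, 2017.
The shipment leaves the bindery: Jun 23, 2017 + 20 days = Jul 13, 2017.

Thursday, July 13, 2017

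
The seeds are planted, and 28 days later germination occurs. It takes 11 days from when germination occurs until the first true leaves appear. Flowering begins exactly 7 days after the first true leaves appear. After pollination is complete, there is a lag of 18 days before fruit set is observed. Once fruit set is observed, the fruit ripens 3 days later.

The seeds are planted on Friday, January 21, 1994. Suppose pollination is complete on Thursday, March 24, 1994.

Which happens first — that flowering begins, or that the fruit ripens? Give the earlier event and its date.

Flowering begins — Tuesday, March 8, 1994

The seeds are planted: Jan 21, 1994.
Germination occurs: Jan 21, 1994 + 28 days = Feb 18, 1994.
The first true leaves appear: Feb 18, 1994 + 11 days = Mar 1, 1994.
Flowering begins: Mar 1, 1994 + 7 days = Mar 8, 1994.
Pollination is complete: Mar 24, 1994.
Fruit set is observed: Mar 24, 1994 + 18 days = Apr 11, 1994.
The fruit ripens: Apr 11, 1994 + 3 days = Apr 14, 1994.
Comparing: flowering begins on Mar 8, 1994 vs the fruit ripens on Apr 14, 1994. Earlier: flowering begins.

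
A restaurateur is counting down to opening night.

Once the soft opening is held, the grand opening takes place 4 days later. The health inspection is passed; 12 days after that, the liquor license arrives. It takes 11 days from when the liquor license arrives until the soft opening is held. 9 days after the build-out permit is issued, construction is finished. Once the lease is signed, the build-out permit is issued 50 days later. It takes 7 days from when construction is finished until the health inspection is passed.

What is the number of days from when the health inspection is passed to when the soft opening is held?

23 days

Causal path: the health inspection is passed → the liquor license arrives → the soft opening is held.
Total delay along the path: 12 + 11 = 23 days.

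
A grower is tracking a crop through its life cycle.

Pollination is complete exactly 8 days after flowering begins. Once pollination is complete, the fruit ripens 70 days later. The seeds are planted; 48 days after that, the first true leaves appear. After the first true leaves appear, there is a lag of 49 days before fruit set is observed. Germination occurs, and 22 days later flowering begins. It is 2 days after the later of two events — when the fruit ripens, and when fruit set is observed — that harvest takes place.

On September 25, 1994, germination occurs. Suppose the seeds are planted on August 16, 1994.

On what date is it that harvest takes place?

January 5, 1995

Germination occurs: Sep 25, 1994.
Flowering begins: Sep 25, 1994 + 22 days = Oct 17, 1994.
Pollination is complete: Oct 17, 1994 + 8 days = Oct 25, 1994.
The fruit ripens: Oct 25, 1994 + 70 days = Jan 3, 1995.
The seeds are planted: Aug 16, 1994.
The first true leaves appear: Aug 16, 1994 + 48 days = Oct 3, 1994.
Fruit set is observed: Oct 3, 1994 + 49 days = Nov 21, 1994.
Both prerequisites met — the fruit ripens (Jan 3, 1995), fruit set is observed (Nov 21, 1994); the later is Jan 3, 1995.
Harvest takes place: Jan 3, 1995 + 2 days = Jan 5, 1995.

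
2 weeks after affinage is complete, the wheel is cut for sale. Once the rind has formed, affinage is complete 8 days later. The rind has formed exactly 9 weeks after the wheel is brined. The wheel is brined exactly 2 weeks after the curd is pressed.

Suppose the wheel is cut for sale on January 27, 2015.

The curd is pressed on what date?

The wheel is cut for sale: Jan 27, 2015.
Affinage is complete: Jan 27, 2015 − 2 weeks = Jan 13, 2015.
The rind has formed: Jan 13, 2015 − 8 days = Jan 5, 2015.
The wheel is brined: Jan 5, 2015 − 9 weeks = Nov 3, 2014.
The curd is pressed: Nov 3, 2014 − 2 weeks = Oct 20, 2014.

October 20, 2014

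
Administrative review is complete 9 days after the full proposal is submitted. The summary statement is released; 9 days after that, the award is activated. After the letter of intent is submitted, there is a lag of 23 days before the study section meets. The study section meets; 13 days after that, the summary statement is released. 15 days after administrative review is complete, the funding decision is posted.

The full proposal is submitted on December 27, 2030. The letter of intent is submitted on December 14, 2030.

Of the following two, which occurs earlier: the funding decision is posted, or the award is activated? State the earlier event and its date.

The full proposal is submitted: Dec 27, 2030.
Administrative review is complete: Dec 27, 2030 + 9 days = Jan 5, 2031.
The funding decision is posted: Jan 5, 2031 + 15 days = Jan 20, 2031.
The letter of intent is submitted: Dec 14, 2030.
The study section meets: Dec 14, 2030 + 23 days = Jan 6, 2031.
The summary statement is released: Jan 6, 2031 + 13 days = Jan 19, 2031.
The award is activated: Jan 19, 2031 + 9 days = Jan 28, 2031.
Comparing: the funding decision is posted on Jan 20, 2031 vs the award is activated on Jan 28, 2031. Earlier: the funding decision is posted.

The funding decision is posted — January 20, 2031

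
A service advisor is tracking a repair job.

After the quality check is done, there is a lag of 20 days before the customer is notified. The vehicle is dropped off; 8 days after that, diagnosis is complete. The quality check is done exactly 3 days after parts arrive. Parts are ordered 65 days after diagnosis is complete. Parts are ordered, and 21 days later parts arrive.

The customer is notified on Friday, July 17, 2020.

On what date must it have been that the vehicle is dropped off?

Sunday, March 22, 2020

The customer is notified: Jul 17, 2020.
The quality check is done: Jul 17, 2020 − 20 days = Jun 27, 2020.
Parts arrive: Jun 27, 2020 − 3 days = Jun 24, 2020.
Parts are ordered: Jun 24, 2020 − 21 days = Jun 3, 2020.
Diagnosis is complete: Jun 3, 2020 − 65 days = Mar 30, 2020.
The vehicle is dropped off: Mar 30, 2020 − 8 days = Mar 22, 2020.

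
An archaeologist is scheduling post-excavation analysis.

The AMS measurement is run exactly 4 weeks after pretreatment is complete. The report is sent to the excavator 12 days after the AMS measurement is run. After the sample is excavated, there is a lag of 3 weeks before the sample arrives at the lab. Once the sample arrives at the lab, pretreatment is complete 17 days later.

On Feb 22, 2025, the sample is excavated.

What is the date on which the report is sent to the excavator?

The sample is excavated: Feb 22, 2025.
The sample arrives at the lab: Feb 22, 2025 + 3 weeks = Mar 15, 2025.
Pretreatment is complete: Mar 15, 2025 + 17 days = Apr 1, 2025.
The AMS measurement is run: Apr 1, 2025 + 4 weeks = Apr 29, 2025.
The report is sent to the excavator: Apr 29, 2025 + 12 days = May 11, 2025.

May 11, 2025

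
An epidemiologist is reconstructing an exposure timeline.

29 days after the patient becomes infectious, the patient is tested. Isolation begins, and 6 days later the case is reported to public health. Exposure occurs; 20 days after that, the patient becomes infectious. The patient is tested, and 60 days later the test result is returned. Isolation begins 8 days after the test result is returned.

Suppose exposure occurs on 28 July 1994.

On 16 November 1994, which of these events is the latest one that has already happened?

Exposure occurs: Jul 28, 1994.
The patient becomes infectious: Jul 28, 1994 + 20 days = Aug 17, 1994.
The patient is tested: Aug 17, 1994 + 29 days = Sep 15, 1994.
The test result is returned: Sep 15, 1994 + 60 days = Nov 14, 1994.
Isolation begins: Nov 14, 1994 + 8 days = Nov 22, 1994.
The case is reported to public health: Nov 22, 1994 + 6 days = Nov 28, 1994.
Nov 16, 1994 falls between when the test result is returned (Nov 14, 1994) and when isolation begins (Nov 22, 1994).

The test result is returned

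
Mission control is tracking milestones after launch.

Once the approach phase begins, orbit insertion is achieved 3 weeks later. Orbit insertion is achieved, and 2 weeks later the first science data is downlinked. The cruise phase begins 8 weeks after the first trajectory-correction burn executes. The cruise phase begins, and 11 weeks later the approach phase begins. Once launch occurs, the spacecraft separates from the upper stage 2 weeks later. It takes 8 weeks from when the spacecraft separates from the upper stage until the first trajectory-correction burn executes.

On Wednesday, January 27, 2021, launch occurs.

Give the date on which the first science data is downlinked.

Launch occurs: Jan 27, 2021.
The spacecraft separates from the upper stage: Jan 27, 2021 + 2 weeks = Feb 10, 2021.
The first trajectory-correction burn executes: Feb 10, 2021 + 8 weeks = Apr 7, 2021.
The cruise phase begins: Apr 7, 2021 + 8 weeks = Jun 2, 2021.
The approach phase begins: Jun 2, 2021 + 11 weeks = Aug 18, 2021.
Orbit insertion is achieved: Aug 18, 2021 + 3 weeks = Sep 8, 2021.
The first science data is downlinked: Sep 8, 2021 + 2 weeks = Sep 22, 2021.

Wednesday, September 22, 2021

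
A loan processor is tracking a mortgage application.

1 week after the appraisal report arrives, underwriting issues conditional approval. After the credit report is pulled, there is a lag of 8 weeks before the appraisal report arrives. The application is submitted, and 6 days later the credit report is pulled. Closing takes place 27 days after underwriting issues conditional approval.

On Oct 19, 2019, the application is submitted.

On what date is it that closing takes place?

The application is submitted: Oct 19, 2019.
The credit report is pulled: Oct 19, 2019 + 6 days = Oct 25, 2019.
The appraisal report arrives: Oct 25, 2019 + 8 weeks = Dec 20, 2019.
Underwriting issues conditional approval: Dec 20, 2019 + 1 week = Dec 27, 2019.
Closing takes place: Dec 27, 2019 + 27 days = Jan 23, 2020.

Jan 23, 2020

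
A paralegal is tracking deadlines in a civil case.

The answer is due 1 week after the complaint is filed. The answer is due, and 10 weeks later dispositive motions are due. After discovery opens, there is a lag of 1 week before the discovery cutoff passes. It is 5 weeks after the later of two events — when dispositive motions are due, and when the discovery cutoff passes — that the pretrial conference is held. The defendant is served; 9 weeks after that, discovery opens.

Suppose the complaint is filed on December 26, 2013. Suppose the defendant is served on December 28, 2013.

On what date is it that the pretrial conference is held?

The complaint is filed: Dec 26, 2013.
The answer is due: Dec 26, 2013 + 1 week = Jan 2, 2014.
Dispositive motions are due: Jan 2, 2014 + 10 weeks = Mar 13, 2014.
The defendant is served: Dec 28, 2013.
Discovery opens: Dec 28, 2013 + 9 weeks = Mar 1, 2014.
The discovery cutoff passes: Mar 1, 2014 + 1 week = Mar 8, 2014.
Both prerequisites met — dispositive motions are due (Mar 13, 2014), the discovery cutoff passes (Mar 8, 2014); the later is Mar 13, 2014.
The pretrial conference is held: Mar 13, 2014 + 5 weeks = Apr 17, 2014.

April 17, 2014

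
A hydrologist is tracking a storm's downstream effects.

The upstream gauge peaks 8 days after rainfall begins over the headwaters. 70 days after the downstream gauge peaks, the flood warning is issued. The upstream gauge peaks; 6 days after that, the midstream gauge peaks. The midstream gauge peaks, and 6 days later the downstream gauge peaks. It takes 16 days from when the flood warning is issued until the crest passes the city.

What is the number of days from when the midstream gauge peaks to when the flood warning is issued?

Causal path: the midstream gauge peaks → the downstream gauge peaks → the flood warning is issued.
Total delay along the path: 6 + 70 = 76 days.

76 days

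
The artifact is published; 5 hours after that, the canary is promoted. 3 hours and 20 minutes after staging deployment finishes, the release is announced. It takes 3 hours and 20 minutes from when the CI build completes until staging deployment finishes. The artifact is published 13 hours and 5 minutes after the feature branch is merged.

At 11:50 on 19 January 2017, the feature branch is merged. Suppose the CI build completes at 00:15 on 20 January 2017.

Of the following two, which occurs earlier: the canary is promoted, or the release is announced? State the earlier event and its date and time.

The feature branch is merged: 11:50 Jan 19, 2017.
The artifact is published: 11:50 Jan 19, 2017 + 13h05m = 00:55 Jan 20, 2017.
The canary is promoted: 00:55 Jan 20, 2017 + 5h = 05:55 Jan 20, 2017.
The CI build completes: 00:15 Jan 20, 2017.
Staging deployment finishes: 00:15 Jan 20, 2017 + 3h20m = 03:35 Jan 20, 2017.
The release is announced: 03:35 Jan 20, 2017 + 3h20m = 06:55 Jan 20, 2017.
Comparing: the canary is promoted at 05:55 Jan 20, 2017 vs the release is announced at 06:55 Jan 20, 2017. Earlier: the canary is promoted.

The canary is promoted — 05:55 on 20 January 2017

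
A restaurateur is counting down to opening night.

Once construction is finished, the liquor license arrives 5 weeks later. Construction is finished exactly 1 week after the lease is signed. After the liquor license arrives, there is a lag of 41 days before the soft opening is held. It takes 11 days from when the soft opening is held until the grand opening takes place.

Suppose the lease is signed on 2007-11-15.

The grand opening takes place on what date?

The lease is signed: Nov 15, 2007.
Construction is finished: Nov 15, 2007 + 1 week = Nov 22, 2007.
The liquor license arrives: Nov 22, 2007 + 5 weeks = Dec 27, 2007.
The soft opening is held: Dec 27, 2007 + 41 days = Feb 6, 2008.
The grand opening takes place: Feb 6, 2008 + 11 days = Feb 17, 2008.

2008-02-17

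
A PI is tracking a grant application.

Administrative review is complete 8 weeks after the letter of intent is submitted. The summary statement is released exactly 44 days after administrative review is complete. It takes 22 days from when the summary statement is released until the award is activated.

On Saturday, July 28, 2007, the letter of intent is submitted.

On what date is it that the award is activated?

Tuesday, November 27, 2007

The letter of intent is submitted: Jul 28, 2007.
Administrative review is complete: Jul 28, 2007 + 8 weeks = Sep 22, 2007.
The summary statement is released: Sep 22, 2007 + 44 days = Nov 5, 2007.
The award is activated: Nov 5, 2007 + 22 days = Nov 27, 2007.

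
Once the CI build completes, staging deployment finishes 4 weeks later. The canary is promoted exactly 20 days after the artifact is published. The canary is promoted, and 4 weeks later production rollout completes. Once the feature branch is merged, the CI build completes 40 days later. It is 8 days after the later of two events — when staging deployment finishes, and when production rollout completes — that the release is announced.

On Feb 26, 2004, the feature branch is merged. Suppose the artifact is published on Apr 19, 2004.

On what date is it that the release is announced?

The feature branch is merged: Feb 26, 2004.
The CI build completes: Feb 26, 2004 + 40 days = Apr 6, 2004.
Staging deployment finishes: Apr 6, 2004 + 4 weeks = May 4, 2004.
The artifact is published: Apr 19, 2004.
The canary is promoted: Apr 19, 2004 + 20 days = May 9, 2004.
Production rollout completes: May 9, 2004 + 4 weeks = Jun 6, 2004.
Both prerequisites met — staging deployment finishes (May 4, 2004), production rollout completes (Jun 6, 2004); the later is Jun 6, 2004.
The release is announced: Jun 6, 2004 + 8 days = Jun 14, 2004.

Jun 14, 2004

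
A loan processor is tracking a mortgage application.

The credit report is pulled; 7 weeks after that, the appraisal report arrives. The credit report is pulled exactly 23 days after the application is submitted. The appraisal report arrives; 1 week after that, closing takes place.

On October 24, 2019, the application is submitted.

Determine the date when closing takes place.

The application is submitted: Oct 24, 2019.
The credit report is pulled: Oct 24, 2019 + 23 days = Nov 16, 2019.
The appraisal report arrives: Nov 16, 2019 + 7 weeks = Jan 4, 2020.
Closing takes place: Jan 4, 2020 + 1 week = Jan 11, 2020.

January 11, 2020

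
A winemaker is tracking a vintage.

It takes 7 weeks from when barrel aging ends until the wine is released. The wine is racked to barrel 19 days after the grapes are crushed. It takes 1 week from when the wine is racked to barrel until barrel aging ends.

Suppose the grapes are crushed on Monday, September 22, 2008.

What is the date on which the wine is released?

The grapes are crushed: Sep 22, 2008.
The wine is racked to barrel: Sep 22, 2008 + 19 days = Oct 11, 2008.
Barrel aging ends: Oct 11, 2008 + 1 week = Oct 18, 2008.
The wine is released: Oct 18, 2008 + 7 weeks = Dec 6, 2008.

Saturday, December 6, 2008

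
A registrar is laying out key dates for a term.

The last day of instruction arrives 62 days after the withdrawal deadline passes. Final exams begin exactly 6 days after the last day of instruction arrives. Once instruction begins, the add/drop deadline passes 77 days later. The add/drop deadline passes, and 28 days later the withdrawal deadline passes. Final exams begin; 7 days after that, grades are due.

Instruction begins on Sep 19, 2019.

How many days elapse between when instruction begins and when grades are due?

Causal path: instruction begins → the add/drop deadline passes → the withdrawal deadline passes → the last day of instruction arrives → final exams begin → grades are due.
Total delay along the path: 77 + 28 + 62 + 6 + 7 = 180 days.

180 days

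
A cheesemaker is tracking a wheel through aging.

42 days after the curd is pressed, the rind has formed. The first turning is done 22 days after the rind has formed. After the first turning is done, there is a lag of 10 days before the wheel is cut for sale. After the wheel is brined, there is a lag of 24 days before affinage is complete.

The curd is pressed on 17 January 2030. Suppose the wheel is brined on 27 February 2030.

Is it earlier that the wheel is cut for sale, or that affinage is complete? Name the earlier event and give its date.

The curd is pressed: Jan 17, 2030.
The rind has formed: Jan 17, 2030 + 42 days = Feb 28, 2030.
The first turning is done: Feb 28, 2030 + 22 days = Mar 22, 2030.
The wheel is cut for sale: Mar 22, 2030 + 10 days = Apr 1, 2030.
The wheel is brined: Feb 27, 2030.
Affinage is complete: Feb 27, 2030 + 24 days = Mar 23, 2030.
Comparing: the wheel is cut for sale on Apr 1, 2030 vs affinage is complete on Mar 23, 2030. Earlier: affinage is complete.

Affinage is complete — 23 March 2030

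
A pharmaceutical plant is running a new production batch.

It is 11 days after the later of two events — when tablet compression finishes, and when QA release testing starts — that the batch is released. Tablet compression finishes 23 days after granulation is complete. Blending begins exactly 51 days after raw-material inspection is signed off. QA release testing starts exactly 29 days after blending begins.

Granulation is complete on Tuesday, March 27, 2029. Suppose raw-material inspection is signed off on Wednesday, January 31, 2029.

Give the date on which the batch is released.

Wednesday, May 2, 2029

Granulation is complete: Mar 27, 2029.
Tablet compression finishes: Mar 27, 2029 + 23 days = Apr 19, 2029.
Raw-material inspection is signed off: Jan 31, 2029.
Blending begins: Jan 31, 2029 + 51 days = Mar 23, 2029.
QA release testing starts: Mar 23, 2029 + 29 days = Apr 21, 2029.
Both prerequisites met — tablet compression finishes (Apr 19, 2029), QA release testing starts (Apr 21, 2029); the later is Apr 21, 2029.
The batch is released: Apr 21, 2029 + 11 days = May 2, 2029.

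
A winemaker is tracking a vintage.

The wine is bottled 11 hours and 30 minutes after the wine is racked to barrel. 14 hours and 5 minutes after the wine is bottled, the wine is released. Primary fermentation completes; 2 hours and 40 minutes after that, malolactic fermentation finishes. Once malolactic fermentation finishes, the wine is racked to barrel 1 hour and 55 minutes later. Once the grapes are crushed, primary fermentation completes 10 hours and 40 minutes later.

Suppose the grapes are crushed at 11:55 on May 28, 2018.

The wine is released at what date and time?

04:45 on May 30, 2018

The grapes are crushed: 11:55 May 28, 2018.
Primary fermentation completes: 11:55 May 28, 2018 + 10h40m = 22:35 May 28, 2018.
Malolactic fermentation finishes: 22:35 May 28, 2018 + 2h40m = 01:15 May 29, 2018.
The wine is racked to barrel: 01:15 May 29, 2018 + 1h55m = 03:10 May 29, 2018.
The wine is bottled: 03:10 May 29, 2018 + 11h30m = 14:40 May 29, 2018.
The wine is released: 14:40 May 29, 2018 + 14h05m = 04:45 May 30, 2018.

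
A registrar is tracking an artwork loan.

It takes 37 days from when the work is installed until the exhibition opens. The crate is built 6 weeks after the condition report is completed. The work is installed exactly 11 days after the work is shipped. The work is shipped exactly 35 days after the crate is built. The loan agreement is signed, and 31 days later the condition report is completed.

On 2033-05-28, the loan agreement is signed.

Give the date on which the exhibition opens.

2033-10-31

The loan agreement is signed: May 28, 2033.
The condition report is completed: May 28, 2033 + 31 days = Jun 28, 2033.
The crate is built: Jun 28, 2033 + 6 weeks = Aug 9, 2033.
The work is shipped: Aug 9, 2033 + 35 days = Sep 13, 2033.
The work is installed: Sep 13, 2033 + 11 days = Sep 24, 2033.
The exhibition opens: Sep 24, 2033 + 37 days = Oct 31, 2033.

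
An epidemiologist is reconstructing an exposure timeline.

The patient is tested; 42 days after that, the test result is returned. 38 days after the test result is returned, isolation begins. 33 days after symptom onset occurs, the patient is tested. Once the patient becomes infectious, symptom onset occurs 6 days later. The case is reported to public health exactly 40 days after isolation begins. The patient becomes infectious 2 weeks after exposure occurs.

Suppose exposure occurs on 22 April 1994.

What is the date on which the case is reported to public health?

12 October 1994

Exposure occurs: Apr 22, 1994.
The patient becomes infectious: Apr 22, 1994 + 2 weeks = May 6, 1994.
Symptom onset occurs: May 6, 1994 + 6 days = May 12, 1994.
The patient is tested: May 12, 1994 + 33 days = Jun 14, 1994.
The test result is returned: Jun 14, 1994 + 42 days = Jul 26, 1994.
Isolation begins: Jul 26, 1994 + 38 days = Sep 2, 1994.
The case is reported to public health: Sep 2, 1994 + 40 days = Oct 12, 1994.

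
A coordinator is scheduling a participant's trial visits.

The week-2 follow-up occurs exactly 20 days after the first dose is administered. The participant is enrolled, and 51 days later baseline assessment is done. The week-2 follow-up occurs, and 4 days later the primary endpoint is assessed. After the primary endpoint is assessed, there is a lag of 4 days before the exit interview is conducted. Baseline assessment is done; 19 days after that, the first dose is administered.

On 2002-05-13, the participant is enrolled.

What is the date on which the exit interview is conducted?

2002-08-19

The participant is enrolled: May 13, 2002.
Baseline assessment is done: May 13, 2002 + 51 days = Jul 3, 2002.
The first dose is administered: Jul 3, 2002 + 19 days = Jul 22, 2002.
The week-2 follow-up occurs: Jul 22, 2002 + 20 days = Aug 11, 2002.
The primary endpoint is assessed: Aug 11, 2002 + 4 days = Aug 15, 2002.
The exit interview is conducted: Aug 15, 2002 + 4 days = Aug 19, 2002.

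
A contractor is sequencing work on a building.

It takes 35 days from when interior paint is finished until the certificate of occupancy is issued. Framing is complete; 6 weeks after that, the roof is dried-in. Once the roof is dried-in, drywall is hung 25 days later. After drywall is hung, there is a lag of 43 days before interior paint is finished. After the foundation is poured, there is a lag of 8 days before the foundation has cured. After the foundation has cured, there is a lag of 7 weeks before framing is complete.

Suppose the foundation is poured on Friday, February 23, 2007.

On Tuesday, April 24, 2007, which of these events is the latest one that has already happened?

Framing is complete

The foundation is poured: Feb 23, 2007.
The foundation has cured: Feb 23, 2007 + 8 days = Mar 3, 2007.
Framing is complete: Mar 3, 2007 + 7 weeks = Apr 21, 2007.
The roof is dried-in: Apr 21, 2007 + 6 weeks = Jun 2, 2007.
Drywall is hung: Jun 2, 2007 + 25 days = Jun 27, 2007.
Interior paint is finished: Jun 27, 2007 + 43 days = Aug 9, 2007.
The certificate of occupancy is issued: Aug 9, 2007 + 35 days = Sep 13, 2007.
Apr 24, 2007 falls between when framing is complete (Apr 21, 2007) and when the roof is dried-in (Jun 2, 2007).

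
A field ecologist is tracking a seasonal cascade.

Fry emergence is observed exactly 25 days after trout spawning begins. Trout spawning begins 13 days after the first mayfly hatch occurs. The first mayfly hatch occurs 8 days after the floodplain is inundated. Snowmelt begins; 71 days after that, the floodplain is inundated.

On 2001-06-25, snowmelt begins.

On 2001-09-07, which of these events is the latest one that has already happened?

The floodplain is inundated

Snowmelt begins: Jun 25, 2001.
The floodplain is inundated: Jun 25, 2001 + 71 days = Sep 4, 2001.
The first mayfly hatch occurs: Sep 4, 2001 + 8 days = Sep 12, 2001.
Trout spawning begins: Sep 12, 2001 + 13 days = Sep 25, 2001.
Fry emergence is observed: Sep 25, 2001 + 25 days = Oct 20, 2001.
Sep 7, 2001 falls between when the floodplain is inundated (Sep 4, 2001) and when the first mayfly hatch occurs (Sep 12, 2001).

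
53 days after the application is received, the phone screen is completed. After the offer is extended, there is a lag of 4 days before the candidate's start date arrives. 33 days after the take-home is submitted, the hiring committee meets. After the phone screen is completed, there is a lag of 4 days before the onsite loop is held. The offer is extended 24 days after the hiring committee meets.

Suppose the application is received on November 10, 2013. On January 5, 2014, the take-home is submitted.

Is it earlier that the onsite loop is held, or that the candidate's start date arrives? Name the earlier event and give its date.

The onsite loop is held — January 6, 2014

The application is received: Nov 10, 2013.
The phone screen is completed: Nov 10, 2013 + 53 days = Jan 2, 2014.
The onsite loop is held: Jan 2, 2014 + 4 days = Jan 6, 2014.
The take-home is submitted: Jan 5, 2014.
The hiring committee meets: Jan 5, 2014 + 33 days = Feb 7, 2014.
The offer is extended: Feb 7, 2014 + 24 days = Mar 3, 2014.
The candidate's start date arrives: Mar 3, 2014 + 4 days = Mar 7, 2014.
Comparing: the onsite loop is held on Jan 6, 2014 vs the candidate's start date arrives on Mar 7, 2014. Earlier: the onsite loop is held.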